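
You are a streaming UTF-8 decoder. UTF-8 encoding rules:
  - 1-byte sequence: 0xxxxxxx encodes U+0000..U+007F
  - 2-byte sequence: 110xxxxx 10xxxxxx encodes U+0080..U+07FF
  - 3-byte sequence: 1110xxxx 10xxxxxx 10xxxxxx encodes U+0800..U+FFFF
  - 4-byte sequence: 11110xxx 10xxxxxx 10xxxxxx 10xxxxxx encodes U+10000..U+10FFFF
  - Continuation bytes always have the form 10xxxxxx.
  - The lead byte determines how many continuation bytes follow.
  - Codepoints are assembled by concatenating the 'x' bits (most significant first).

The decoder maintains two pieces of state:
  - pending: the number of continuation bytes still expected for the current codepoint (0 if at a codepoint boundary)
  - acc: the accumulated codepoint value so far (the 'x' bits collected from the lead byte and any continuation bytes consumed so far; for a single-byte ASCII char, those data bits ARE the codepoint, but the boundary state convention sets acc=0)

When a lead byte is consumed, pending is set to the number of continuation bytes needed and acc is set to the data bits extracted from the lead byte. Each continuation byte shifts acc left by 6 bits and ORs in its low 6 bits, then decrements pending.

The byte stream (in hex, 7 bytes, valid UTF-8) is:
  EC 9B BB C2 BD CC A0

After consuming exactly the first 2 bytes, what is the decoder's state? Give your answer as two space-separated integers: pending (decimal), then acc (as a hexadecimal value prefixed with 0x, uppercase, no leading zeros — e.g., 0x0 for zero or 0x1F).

Answer: 1 0x31B

Derivation:
Byte[0]=EC: 3-byte lead. pending=2, acc=0xC
Byte[1]=9B: continuation. acc=(acc<<6)|0x1B=0x31B, pending=1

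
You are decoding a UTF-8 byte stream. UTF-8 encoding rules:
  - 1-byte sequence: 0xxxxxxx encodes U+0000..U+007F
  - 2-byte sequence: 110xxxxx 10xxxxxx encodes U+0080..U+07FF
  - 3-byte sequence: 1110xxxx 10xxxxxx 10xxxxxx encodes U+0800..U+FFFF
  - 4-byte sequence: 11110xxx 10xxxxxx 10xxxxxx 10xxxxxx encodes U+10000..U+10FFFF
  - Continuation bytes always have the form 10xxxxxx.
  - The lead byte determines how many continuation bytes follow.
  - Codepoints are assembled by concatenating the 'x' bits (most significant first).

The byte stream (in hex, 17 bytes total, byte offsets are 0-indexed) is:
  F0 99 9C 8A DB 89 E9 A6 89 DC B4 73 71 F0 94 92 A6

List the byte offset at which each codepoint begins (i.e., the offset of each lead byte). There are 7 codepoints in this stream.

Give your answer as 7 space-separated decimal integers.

Byte[0]=F0: 4-byte lead, need 3 cont bytes. acc=0x0
Byte[1]=99: continuation. acc=(acc<<6)|0x19=0x19
Byte[2]=9C: continuation. acc=(acc<<6)|0x1C=0x65C
Byte[3]=8A: continuation. acc=(acc<<6)|0x0A=0x1970A
Completed: cp=U+1970A (starts at byte 0)
Byte[4]=DB: 2-byte lead, need 1 cont bytes. acc=0x1B
Byte[5]=89: continuation. acc=(acc<<6)|0x09=0x6C9
Completed: cp=U+06C9 (starts at byte 4)
Byte[6]=E9: 3-byte lead, need 2 cont bytes. acc=0x9
Byte[7]=A6: continuation. acc=(acc<<6)|0x26=0x266
Byte[8]=89: continuation. acc=(acc<<6)|0x09=0x9989
Completed: cp=U+9989 (starts at byte 6)
Byte[9]=DC: 2-byte lead, need 1 cont bytes. acc=0x1C
Byte[10]=B4: continuation. acc=(acc<<6)|0x34=0x734
Completed: cp=U+0734 (starts at byte 9)
Byte[11]=73: 1-byte ASCII. cp=U+0073
Byte[12]=71: 1-byte ASCII. cp=U+0071
Byte[13]=F0: 4-byte lead, need 3 cont bytes. acc=0x0
Byte[14]=94: continuation. acc=(acc<<6)|0x14=0x14
Byte[15]=92: continuation. acc=(acc<<6)|0x12=0x512
Byte[16]=A6: continuation. acc=(acc<<6)|0x26=0x144A6
Completed: cp=U+144A6 (starts at byte 13)

Answer: 0 4 6 9 11 12 13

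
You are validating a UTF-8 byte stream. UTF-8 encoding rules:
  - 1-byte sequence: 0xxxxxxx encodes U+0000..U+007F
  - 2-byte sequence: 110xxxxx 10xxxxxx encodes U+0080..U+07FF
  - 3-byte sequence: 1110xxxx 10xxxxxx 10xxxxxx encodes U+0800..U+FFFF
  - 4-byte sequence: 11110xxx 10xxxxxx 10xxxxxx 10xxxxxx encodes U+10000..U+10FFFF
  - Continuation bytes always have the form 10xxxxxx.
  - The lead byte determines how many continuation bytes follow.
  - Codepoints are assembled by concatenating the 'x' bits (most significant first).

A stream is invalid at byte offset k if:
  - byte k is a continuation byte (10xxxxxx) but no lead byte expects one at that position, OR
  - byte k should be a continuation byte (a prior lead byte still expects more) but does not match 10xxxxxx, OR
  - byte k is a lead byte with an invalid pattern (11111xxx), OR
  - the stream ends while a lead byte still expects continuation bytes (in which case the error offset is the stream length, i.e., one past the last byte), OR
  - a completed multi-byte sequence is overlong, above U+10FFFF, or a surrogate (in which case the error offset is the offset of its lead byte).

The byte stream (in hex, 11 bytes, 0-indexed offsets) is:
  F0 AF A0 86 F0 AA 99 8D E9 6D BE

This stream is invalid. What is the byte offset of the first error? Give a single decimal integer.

Answer: 9

Derivation:
Byte[0]=F0: 4-byte lead, need 3 cont bytes. acc=0x0
Byte[1]=AF: continuation. acc=(acc<<6)|0x2F=0x2F
Byte[2]=A0: continuation. acc=(acc<<6)|0x20=0xBE0
Byte[3]=86: continuation. acc=(acc<<6)|0x06=0x2F806
Completed: cp=U+2F806 (starts at byte 0)
Byte[4]=F0: 4-byte lead, need 3 cont bytes. acc=0x0
Byte[5]=AA: continuation. acc=(acc<<6)|0x2A=0x2A
Byte[6]=99: continuation. acc=(acc<<6)|0x19=0xA99
Byte[7]=8D: continuation. acc=(acc<<6)|0x0D=0x2A64D
Completed: cp=U+2A64D (starts at byte 4)
Byte[8]=E9: 3-byte lead, need 2 cont bytes. acc=0x9
Byte[9]=6D: expected 10xxxxxx continuation. INVALID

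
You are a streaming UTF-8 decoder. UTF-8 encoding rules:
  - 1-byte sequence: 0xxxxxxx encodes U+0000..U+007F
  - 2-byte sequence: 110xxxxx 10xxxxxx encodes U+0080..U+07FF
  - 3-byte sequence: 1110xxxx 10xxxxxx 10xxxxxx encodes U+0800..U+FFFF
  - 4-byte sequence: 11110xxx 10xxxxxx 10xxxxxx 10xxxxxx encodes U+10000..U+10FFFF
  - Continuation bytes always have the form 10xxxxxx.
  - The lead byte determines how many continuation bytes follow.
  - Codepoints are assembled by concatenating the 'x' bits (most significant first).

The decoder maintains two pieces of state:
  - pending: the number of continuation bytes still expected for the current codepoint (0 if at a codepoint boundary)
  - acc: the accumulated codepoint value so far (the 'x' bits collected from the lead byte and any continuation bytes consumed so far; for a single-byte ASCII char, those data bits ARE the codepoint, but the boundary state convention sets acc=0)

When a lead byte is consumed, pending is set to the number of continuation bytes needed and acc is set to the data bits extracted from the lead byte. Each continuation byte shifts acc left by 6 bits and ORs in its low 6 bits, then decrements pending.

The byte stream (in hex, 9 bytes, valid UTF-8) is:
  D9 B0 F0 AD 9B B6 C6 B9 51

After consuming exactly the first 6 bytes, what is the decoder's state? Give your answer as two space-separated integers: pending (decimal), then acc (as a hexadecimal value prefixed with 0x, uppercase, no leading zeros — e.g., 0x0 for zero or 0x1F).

Byte[0]=D9: 2-byte lead. pending=1, acc=0x19
Byte[1]=B0: continuation. acc=(acc<<6)|0x30=0x670, pending=0
Byte[2]=F0: 4-byte lead. pending=3, acc=0x0
Byte[3]=AD: continuation. acc=(acc<<6)|0x2D=0x2D, pending=2
Byte[4]=9B: continuation. acc=(acc<<6)|0x1B=0xB5B, pending=1
Byte[5]=B6: continuation. acc=(acc<<6)|0x36=0x2D6F6, pending=0

Answer: 0 0x2D6F6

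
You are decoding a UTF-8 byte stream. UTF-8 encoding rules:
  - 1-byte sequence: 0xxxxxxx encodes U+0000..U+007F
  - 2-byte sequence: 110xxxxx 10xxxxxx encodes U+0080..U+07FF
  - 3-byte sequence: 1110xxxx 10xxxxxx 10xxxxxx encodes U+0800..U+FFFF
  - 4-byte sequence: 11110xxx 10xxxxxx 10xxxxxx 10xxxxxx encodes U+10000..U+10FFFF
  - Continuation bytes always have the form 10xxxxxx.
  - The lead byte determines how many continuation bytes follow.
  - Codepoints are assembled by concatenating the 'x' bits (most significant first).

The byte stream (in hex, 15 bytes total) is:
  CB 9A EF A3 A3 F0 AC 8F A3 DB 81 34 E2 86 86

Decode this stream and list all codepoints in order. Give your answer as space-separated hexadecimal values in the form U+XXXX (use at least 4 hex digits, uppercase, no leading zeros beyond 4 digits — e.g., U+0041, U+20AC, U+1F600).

Answer: U+02DA U+F8E3 U+2C3E3 U+06C1 U+0034 U+2186

Derivation:
Byte[0]=CB: 2-byte lead, need 1 cont bytes. acc=0xB
Byte[1]=9A: continuation. acc=(acc<<6)|0x1A=0x2DA
Completed: cp=U+02DA (starts at byte 0)
Byte[2]=EF: 3-byte lead, need 2 cont bytes. acc=0xF
Byte[3]=A3: continuation. acc=(acc<<6)|0x23=0x3E3
Byte[4]=A3: continuation. acc=(acc<<6)|0x23=0xF8E3
Completed: cp=U+F8E3 (starts at byte 2)
Byte[5]=F0: 4-byte lead, need 3 cont bytes. acc=0x0
Byte[6]=AC: continuation. acc=(acc<<6)|0x2C=0x2C
Byte[7]=8F: continuation. acc=(acc<<6)|0x0F=0xB0F
Byte[8]=A3: continuation. acc=(acc<<6)|0x23=0x2C3E3
Completed: cp=U+2C3E3 (starts at byte 5)
Byte[9]=DB: 2-byte lead, need 1 cont bytes. acc=0x1B
Byte[10]=81: continuation. acc=(acc<<6)|0x01=0x6C1
Completed: cp=U+06C1 (starts at byte 9)
Byte[11]=34: 1-byte ASCII. cp=U+0034
Byte[12]=E2: 3-byte lead, need 2 cont bytes. acc=0x2
Byte[13]=86: continuation. acc=(acc<<6)|0x06=0x86
Byte[14]=86: continuation. acc=(acc<<6)|0x06=0x2186
Completed: cp=U+2186 (starts at byte 12)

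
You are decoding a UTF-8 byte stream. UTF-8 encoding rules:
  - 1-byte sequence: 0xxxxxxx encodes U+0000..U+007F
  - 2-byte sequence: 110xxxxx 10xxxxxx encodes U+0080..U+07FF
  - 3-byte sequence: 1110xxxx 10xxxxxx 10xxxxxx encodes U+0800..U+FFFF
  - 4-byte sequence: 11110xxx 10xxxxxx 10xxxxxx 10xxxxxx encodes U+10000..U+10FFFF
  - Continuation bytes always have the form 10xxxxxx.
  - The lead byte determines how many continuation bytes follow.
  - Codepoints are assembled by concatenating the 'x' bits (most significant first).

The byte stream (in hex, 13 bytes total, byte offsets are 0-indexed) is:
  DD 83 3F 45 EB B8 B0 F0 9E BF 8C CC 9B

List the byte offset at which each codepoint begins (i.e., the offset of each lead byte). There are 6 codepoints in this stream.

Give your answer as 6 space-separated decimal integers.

Byte[0]=DD: 2-byte lead, need 1 cont bytes. acc=0x1D
Byte[1]=83: continuation. acc=(acc<<6)|0x03=0x743
Completed: cp=U+0743 (starts at byte 0)
Byte[2]=3F: 1-byte ASCII. cp=U+003F
Byte[3]=45: 1-byte ASCII. cp=U+0045
Byte[4]=EB: 3-byte lead, need 2 cont bytes. acc=0xB
Byte[5]=B8: continuation. acc=(acc<<6)|0x38=0x2F8
Byte[6]=B0: continuation. acc=(acc<<6)|0x30=0xBE30
Completed: cp=U+BE30 (starts at byte 4)
Byte[7]=F0: 4-byte lead, need 3 cont bytes. acc=0x0
Byte[8]=9E: continuation. acc=(acc<<6)|0x1E=0x1E
Byte[9]=BF: continuation. acc=(acc<<6)|0x3F=0x7BF
Byte[10]=8C: continuation. acc=(acc<<6)|0x0C=0x1EFCC
Completed: cp=U+1EFCC (starts at byte 7)
Byte[11]=CC: 2-byte lead, need 1 cont bytes. acc=0xC
Byte[12]=9B: continuation. acc=(acc<<6)|0x1B=0x31B
Completed: cp=U+031B (starts at byte 11)

Answer: 0 2 3 4 7 11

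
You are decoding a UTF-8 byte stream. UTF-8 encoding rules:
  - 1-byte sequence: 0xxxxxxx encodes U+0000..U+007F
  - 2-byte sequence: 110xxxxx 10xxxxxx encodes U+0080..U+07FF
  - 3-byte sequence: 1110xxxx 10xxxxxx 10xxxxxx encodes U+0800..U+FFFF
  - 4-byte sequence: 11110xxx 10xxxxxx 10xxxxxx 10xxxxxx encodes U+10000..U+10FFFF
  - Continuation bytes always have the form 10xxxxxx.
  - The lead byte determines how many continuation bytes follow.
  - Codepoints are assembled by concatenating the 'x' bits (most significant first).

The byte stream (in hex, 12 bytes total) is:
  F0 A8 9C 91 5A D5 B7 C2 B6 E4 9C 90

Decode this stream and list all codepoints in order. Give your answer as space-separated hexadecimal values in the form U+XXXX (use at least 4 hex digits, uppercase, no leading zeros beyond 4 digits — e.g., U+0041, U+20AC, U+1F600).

Answer: U+28711 U+005A U+0577 U+00B6 U+4710

Derivation:
Byte[0]=F0: 4-byte lead, need 3 cont bytes. acc=0x0
Byte[1]=A8: continuation. acc=(acc<<6)|0x28=0x28
Byte[2]=9C: continuation. acc=(acc<<6)|0x1C=0xA1C
Byte[3]=91: continuation. acc=(acc<<6)|0x11=0x28711
Completed: cp=U+28711 (starts at byte 0)
Byte[4]=5A: 1-byte ASCII. cp=U+005A
Byte[5]=D5: 2-byte lead, need 1 cont bytes. acc=0x15
Byte[6]=B7: continuation. acc=(acc<<6)|0x37=0x577
Completed: cp=U+0577 (starts at byte 5)
Byte[7]=C2: 2-byte lead, need 1 cont bytes. acc=0x2
Byte[8]=B6: continuation. acc=(acc<<6)|0x36=0xB6
Completed: cp=U+00B6 (starts at byte 7)
Byte[9]=E4: 3-byte lead, need 2 cont bytes. acc=0x4
Byte[10]=9C: continuation. acc=(acc<<6)|0x1C=0x11C
Byte[11]=90: continuation. acc=(acc<<6)|0x10=0x4710
Completed: cp=U+4710 (starts at byte 9)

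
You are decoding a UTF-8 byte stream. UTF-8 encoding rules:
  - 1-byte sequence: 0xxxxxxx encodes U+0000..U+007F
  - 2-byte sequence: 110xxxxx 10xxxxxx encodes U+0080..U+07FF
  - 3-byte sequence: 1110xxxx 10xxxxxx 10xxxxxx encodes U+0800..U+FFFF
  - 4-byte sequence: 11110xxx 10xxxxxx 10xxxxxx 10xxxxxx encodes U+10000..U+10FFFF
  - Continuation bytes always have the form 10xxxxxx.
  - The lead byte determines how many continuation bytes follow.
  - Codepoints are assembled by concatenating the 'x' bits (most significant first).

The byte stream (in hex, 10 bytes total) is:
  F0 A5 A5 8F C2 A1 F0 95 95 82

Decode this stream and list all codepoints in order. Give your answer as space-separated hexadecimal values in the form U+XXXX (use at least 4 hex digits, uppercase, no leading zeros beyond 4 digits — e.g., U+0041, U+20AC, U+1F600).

Answer: U+2594F U+00A1 U+15542

Derivation:
Byte[0]=F0: 4-byte lead, need 3 cont bytes. acc=0x0
Byte[1]=A5: continuation. acc=(acc<<6)|0x25=0x25
Byte[2]=A5: continuation. acc=(acc<<6)|0x25=0x965
Byte[3]=8F: continuation. acc=(acc<<6)|0x0F=0x2594F
Completed: cp=U+2594F (starts at byte 0)
Byte[4]=C2: 2-byte lead, need 1 cont bytes. acc=0x2
Byte[5]=A1: continuation. acc=(acc<<6)|0x21=0xA1
Completed: cp=U+00A1 (starts at byte 4)
Byte[6]=F0: 4-byte lead, need 3 cont bytes. acc=0x0
Byte[7]=95: continuation. acc=(acc<<6)|0x15=0x15
Byte[8]=95: continuation. acc=(acc<<6)|0x15=0x555
Byte[9]=82: continuation. acc=(acc<<6)|0x02=0x15542
Completed: cp=U+15542 (starts at byte 6)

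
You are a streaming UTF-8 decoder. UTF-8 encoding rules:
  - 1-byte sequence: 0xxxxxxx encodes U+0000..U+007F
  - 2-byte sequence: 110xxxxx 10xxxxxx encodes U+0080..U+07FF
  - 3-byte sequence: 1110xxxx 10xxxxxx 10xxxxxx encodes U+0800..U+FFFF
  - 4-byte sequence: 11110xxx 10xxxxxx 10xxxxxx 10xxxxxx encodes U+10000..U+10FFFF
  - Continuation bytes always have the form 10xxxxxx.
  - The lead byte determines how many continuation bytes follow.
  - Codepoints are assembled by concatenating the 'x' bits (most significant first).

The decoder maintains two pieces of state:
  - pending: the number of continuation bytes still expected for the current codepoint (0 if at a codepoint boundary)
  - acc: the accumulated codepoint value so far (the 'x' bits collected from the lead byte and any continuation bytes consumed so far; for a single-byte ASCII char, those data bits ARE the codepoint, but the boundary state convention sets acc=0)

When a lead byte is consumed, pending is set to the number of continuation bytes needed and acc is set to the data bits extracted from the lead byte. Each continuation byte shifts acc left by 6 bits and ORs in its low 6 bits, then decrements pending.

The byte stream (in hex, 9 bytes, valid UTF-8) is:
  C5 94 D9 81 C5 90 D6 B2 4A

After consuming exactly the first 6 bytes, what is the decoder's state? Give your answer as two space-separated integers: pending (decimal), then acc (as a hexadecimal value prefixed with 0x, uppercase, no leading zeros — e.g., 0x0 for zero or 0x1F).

Byte[0]=C5: 2-byte lead. pending=1, acc=0x5
Byte[1]=94: continuation. acc=(acc<<6)|0x14=0x154, pending=0
Byte[2]=D9: 2-byte lead. pending=1, acc=0x19
Byte[3]=81: continuation. acc=(acc<<6)|0x01=0x641, pending=0
Byte[4]=C5: 2-byte lead. pending=1, acc=0x5
Byte[5]=90: continuation. acc=(acc<<6)|0x10=0x150, pending=0

Answer: 0 0x150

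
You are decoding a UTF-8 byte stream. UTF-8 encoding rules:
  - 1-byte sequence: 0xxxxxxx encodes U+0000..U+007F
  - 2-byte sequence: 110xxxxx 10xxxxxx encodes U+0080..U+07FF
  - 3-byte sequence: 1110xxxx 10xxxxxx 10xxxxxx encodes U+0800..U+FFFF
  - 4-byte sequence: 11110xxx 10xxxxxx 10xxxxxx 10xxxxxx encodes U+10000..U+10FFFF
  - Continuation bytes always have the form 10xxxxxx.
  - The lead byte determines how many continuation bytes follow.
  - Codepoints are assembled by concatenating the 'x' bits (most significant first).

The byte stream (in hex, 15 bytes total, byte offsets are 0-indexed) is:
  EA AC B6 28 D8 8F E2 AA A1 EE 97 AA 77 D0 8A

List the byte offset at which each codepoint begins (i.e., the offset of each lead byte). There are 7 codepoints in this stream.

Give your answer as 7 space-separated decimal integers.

Answer: 0 3 4 6 9 12 13

Derivation:
Byte[0]=EA: 3-byte lead, need 2 cont bytes. acc=0xA
Byte[1]=AC: continuation. acc=(acc<<6)|0x2C=0x2AC
Byte[2]=B6: continuation. acc=(acc<<6)|0x36=0xAB36
Completed: cp=U+AB36 (starts at byte 0)
Byte[3]=28: 1-byte ASCII. cp=U+0028
Byte[4]=D8: 2-byte lead, need 1 cont bytes. acc=0x18
Byte[5]=8F: continuation. acc=(acc<<6)|0x0F=0x60F
Completed: cp=U+060F (starts at byte 4)
Byte[6]=E2: 3-byte lead, need 2 cont bytes. acc=0x2
Byte[7]=AA: continuation. acc=(acc<<6)|0x2A=0xAA
Byte[8]=A1: continuation. acc=(acc<<6)|0x21=0x2AA1
Completed: cp=U+2AA1 (starts at byte 6)
Byte[9]=EE: 3-byte lead, need 2 cont bytes. acc=0xE
Byte[10]=97: continuation. acc=(acc<<6)|0x17=0x397
Byte[11]=AA: continuation. acc=(acc<<6)|0x2A=0xE5EA
Completed: cp=U+E5EA (starts at byte 9)
Byte[12]=77: 1-byte ASCII. cp=U+0077
Byte[13]=D0: 2-byte lead, need 1 cont bytes. acc=0x10
Byte[14]=8A: continuation. acc=(acc<<6)|0x0A=0x40A
Completed: cp=U+040A (starts at byte 13)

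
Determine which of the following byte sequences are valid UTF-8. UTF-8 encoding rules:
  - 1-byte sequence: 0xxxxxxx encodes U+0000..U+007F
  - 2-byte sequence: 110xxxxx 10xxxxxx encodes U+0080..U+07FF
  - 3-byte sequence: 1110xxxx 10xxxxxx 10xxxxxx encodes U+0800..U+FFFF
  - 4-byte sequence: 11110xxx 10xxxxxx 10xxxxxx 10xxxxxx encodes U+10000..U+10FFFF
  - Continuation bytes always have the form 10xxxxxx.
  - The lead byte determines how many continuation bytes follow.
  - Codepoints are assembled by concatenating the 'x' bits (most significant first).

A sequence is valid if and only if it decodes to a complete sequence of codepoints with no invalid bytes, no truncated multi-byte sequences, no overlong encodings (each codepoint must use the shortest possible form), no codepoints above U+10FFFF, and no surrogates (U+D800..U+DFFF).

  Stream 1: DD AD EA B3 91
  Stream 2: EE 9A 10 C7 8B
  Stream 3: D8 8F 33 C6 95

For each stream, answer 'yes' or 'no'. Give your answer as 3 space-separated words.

Stream 1: decodes cleanly. VALID
Stream 2: error at byte offset 2. INVALID
Stream 3: decodes cleanly. VALID

Answer: yes no yes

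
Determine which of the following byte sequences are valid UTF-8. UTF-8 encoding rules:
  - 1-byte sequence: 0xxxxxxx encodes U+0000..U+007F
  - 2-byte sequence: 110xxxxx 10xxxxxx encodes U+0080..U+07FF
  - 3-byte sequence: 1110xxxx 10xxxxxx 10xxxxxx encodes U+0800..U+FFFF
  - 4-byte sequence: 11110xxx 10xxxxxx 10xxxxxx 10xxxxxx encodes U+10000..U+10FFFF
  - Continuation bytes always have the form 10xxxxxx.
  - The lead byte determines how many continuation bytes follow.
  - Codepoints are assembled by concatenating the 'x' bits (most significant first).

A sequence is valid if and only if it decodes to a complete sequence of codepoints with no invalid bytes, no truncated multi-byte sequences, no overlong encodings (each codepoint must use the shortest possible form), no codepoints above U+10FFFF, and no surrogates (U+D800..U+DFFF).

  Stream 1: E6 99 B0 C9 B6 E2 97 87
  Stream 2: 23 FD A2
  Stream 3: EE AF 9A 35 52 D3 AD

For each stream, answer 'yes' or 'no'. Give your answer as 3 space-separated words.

Answer: yes no yes

Derivation:
Stream 1: decodes cleanly. VALID
Stream 2: error at byte offset 1. INVALID
Stream 3: decodes cleanly. VALID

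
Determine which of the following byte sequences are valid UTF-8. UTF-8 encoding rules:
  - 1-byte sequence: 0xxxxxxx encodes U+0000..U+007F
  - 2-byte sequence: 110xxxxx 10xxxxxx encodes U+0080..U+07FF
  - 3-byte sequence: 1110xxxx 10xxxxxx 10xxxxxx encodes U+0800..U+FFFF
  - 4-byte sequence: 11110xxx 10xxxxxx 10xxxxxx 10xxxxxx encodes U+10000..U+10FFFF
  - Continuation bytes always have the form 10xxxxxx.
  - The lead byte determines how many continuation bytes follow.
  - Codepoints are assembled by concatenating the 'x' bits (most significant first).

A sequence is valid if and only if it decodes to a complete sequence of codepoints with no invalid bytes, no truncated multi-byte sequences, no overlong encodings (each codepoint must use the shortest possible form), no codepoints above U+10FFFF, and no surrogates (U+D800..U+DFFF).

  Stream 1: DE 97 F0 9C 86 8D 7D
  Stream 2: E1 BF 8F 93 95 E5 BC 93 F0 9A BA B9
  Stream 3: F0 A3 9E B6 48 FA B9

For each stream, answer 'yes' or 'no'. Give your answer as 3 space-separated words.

Stream 1: decodes cleanly. VALID
Stream 2: error at byte offset 3. INVALID
Stream 3: error at byte offset 5. INVALID

Answer: yes no no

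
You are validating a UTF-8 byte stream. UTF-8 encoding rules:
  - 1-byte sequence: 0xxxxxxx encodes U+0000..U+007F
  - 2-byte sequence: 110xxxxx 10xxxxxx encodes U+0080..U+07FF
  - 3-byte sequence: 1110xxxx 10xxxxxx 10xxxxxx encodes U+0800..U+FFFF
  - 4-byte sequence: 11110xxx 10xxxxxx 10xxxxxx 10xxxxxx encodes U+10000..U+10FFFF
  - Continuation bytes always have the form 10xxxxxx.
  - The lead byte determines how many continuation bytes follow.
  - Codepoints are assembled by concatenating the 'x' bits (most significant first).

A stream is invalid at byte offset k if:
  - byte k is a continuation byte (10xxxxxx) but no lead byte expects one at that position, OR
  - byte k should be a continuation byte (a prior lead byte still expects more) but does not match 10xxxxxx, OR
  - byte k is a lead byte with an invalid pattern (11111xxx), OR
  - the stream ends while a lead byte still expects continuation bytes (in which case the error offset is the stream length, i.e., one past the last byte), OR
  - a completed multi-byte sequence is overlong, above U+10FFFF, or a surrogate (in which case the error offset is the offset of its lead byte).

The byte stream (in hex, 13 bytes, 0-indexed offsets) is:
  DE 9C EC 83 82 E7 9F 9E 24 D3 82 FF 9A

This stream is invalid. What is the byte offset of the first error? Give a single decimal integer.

Answer: 11

Derivation:
Byte[0]=DE: 2-byte lead, need 1 cont bytes. acc=0x1E
Byte[1]=9C: continuation. acc=(acc<<6)|0x1C=0x79C
Completed: cp=U+079C (starts at byte 0)
Byte[2]=EC: 3-byte lead, need 2 cont bytes. acc=0xC
Byte[3]=83: continuation. acc=(acc<<6)|0x03=0x303
Byte[4]=82: continuation. acc=(acc<<6)|0x02=0xC0C2
Completed: cp=U+C0C2 (starts at byte 2)
Byte[5]=E7: 3-byte lead, need 2 cont bytes. acc=0x7
Byte[6]=9F: continuation. acc=(acc<<6)|0x1F=0x1DF
Byte[7]=9E: continuation. acc=(acc<<6)|0x1E=0x77DE
Completed: cp=U+77DE (starts at byte 5)
Byte[8]=24: 1-byte ASCII. cp=U+0024
Byte[9]=D3: 2-byte lead, need 1 cont bytes. acc=0x13
Byte[10]=82: continuation. acc=(acc<<6)|0x02=0x4C2
Completed: cp=U+04C2 (starts at byte 9)
Byte[11]=FF: INVALID lead byte (not 0xxx/110x/1110/11110)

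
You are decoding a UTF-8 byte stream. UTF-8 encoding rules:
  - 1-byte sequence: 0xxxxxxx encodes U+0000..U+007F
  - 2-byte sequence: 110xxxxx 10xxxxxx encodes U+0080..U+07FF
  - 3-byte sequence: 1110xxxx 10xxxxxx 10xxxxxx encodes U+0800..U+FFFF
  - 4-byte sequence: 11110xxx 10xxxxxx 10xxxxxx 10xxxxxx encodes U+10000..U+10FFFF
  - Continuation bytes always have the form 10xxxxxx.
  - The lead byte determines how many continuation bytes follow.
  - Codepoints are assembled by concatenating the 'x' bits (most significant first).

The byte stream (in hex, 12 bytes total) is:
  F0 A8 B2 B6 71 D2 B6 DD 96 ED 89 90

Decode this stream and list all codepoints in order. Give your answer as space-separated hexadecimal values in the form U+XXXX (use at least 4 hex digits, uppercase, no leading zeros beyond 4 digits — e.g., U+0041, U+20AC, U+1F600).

Byte[0]=F0: 4-byte lead, need 3 cont bytes. acc=0x0
Byte[1]=A8: continuation. acc=(acc<<6)|0x28=0x28
Byte[2]=B2: continuation. acc=(acc<<6)|0x32=0xA32
Byte[3]=B6: continuation. acc=(acc<<6)|0x36=0x28CB6
Completed: cp=U+28CB6 (starts at byte 0)
Byte[4]=71: 1-byte ASCII. cp=U+0071
Byte[5]=D2: 2-byte lead, need 1 cont bytes. acc=0x12
Byte[6]=B6: continuation. acc=(acc<<6)|0x36=0x4B6
Completed: cp=U+04B6 (starts at byte 5)
Byte[7]=DD: 2-byte lead, need 1 cont bytes. acc=0x1D
Byte[8]=96: continuation. acc=(acc<<6)|0x16=0x756
Completed: cp=U+0756 (starts at byte 7)
Byte[9]=ED: 3-byte lead, need 2 cont bytes. acc=0xD
Byte[10]=89: continuation. acc=(acc<<6)|0x09=0x349
Byte[11]=90: continuation. acc=(acc<<6)|0x10=0xD250
Completed: cp=U+D250 (starts at byte 9)

Answer: U+28CB6 U+0071 U+04B6 U+0756 U+D250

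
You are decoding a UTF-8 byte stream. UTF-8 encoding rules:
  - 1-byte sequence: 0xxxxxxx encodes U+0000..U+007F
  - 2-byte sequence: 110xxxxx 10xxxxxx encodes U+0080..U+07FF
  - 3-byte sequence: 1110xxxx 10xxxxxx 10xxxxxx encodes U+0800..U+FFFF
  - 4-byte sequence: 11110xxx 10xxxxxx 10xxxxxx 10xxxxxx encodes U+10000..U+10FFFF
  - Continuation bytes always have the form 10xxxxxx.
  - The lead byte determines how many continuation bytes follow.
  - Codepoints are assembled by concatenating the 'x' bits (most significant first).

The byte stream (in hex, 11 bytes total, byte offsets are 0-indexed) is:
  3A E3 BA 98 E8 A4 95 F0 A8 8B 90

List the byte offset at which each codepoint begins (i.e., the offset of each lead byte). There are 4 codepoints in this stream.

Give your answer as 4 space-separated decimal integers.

Answer: 0 1 4 7

Derivation:
Byte[0]=3A: 1-byte ASCII. cp=U+003A
Byte[1]=E3: 3-byte lead, need 2 cont bytes. acc=0x3
Byte[2]=BA: continuation. acc=(acc<<6)|0x3A=0xFA
Byte[3]=98: continuation. acc=(acc<<6)|0x18=0x3E98
Completed: cp=U+3E98 (starts at byte 1)
Byte[4]=E8: 3-byte lead, need 2 cont bytes. acc=0x8
Byte[5]=A4: continuation. acc=(acc<<6)|0x24=0x224
Byte[6]=95: continuation. acc=(acc<<6)|0x15=0x8915
Completed: cp=U+8915 (starts at byte 4)
Byte[7]=F0: 4-byte lead, need 3 cont bytes. acc=0x0
Byte[8]=A8: continuation. acc=(acc<<6)|0x28=0x28
Byte[9]=8B: continuation. acc=(acc<<6)|0x0B=0xA0B
Byte[10]=90: continuation. acc=(acc<<6)|0x10=0x282D0
Completed: cp=U+282D0 (starts at byte 7)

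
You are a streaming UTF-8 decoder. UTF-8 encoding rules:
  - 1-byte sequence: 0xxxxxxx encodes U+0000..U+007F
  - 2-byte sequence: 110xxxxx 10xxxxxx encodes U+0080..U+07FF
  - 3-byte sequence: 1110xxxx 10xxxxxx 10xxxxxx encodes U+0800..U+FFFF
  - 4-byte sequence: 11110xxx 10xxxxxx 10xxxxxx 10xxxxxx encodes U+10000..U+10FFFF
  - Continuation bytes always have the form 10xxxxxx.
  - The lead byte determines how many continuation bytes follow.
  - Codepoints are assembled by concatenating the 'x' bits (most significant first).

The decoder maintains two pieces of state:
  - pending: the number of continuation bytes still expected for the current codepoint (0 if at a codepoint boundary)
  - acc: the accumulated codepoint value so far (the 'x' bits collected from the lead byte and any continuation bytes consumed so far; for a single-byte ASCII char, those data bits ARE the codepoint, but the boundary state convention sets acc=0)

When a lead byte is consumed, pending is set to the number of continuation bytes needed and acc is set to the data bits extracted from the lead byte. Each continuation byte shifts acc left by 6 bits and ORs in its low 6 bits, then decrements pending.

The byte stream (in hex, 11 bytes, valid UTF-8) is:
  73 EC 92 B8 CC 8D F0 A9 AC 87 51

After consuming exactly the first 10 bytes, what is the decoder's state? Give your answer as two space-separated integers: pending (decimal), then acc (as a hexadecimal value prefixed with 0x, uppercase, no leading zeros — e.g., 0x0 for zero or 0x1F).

Byte[0]=73: 1-byte. pending=0, acc=0x0
Byte[1]=EC: 3-byte lead. pending=2, acc=0xC
Byte[2]=92: continuation. acc=(acc<<6)|0x12=0x312, pending=1
Byte[3]=B8: continuation. acc=(acc<<6)|0x38=0xC4B8, pending=0
Byte[4]=CC: 2-byte lead. pending=1, acc=0xC
Byte[5]=8D: continuation. acc=(acc<<6)|0x0D=0x30D, pending=0
Byte[6]=F0: 4-byte lead. pending=3, acc=0x0
Byte[7]=A9: continuation. acc=(acc<<6)|0x29=0x29, pending=2
Byte[8]=AC: continuation. acc=(acc<<6)|0x2C=0xA6C, pending=1
Byte[9]=87: continuation. acc=(acc<<6)|0x07=0x29B07, pending=0

Answer: 0 0x29B07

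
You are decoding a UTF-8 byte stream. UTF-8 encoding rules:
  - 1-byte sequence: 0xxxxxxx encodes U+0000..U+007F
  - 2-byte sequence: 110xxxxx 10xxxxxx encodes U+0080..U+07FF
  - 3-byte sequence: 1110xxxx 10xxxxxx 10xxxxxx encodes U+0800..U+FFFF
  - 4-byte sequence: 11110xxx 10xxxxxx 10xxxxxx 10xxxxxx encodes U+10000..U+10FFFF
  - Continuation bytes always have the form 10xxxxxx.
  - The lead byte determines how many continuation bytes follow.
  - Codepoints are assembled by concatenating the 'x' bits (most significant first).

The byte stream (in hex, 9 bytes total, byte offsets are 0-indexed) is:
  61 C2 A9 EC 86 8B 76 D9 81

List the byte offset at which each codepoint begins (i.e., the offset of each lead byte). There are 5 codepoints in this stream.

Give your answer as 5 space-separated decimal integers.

Answer: 0 1 3 6 7

Derivation:
Byte[0]=61: 1-byte ASCII. cp=U+0061
Byte[1]=C2: 2-byte lead, need 1 cont bytes. acc=0x2
Byte[2]=A9: continuation. acc=(acc<<6)|0x29=0xA9
Completed: cp=U+00A9 (starts at byte 1)
Byte[3]=EC: 3-byte lead, need 2 cont bytes. acc=0xC
Byte[4]=86: continuation. acc=(acc<<6)|0x06=0x306
Byte[5]=8B: continuation. acc=(acc<<6)|0x0B=0xC18B
Completed: cp=U+C18B (starts at byte 3)
Byte[6]=76: 1-byte ASCII. cp=U+0076
Byte[7]=D9: 2-byte lead, need 1 cont bytes. acc=0x19
Byte[8]=81: continuation. acc=(acc<<6)|0x01=0x641
Completed: cp=U+0641 (starts at byte 7)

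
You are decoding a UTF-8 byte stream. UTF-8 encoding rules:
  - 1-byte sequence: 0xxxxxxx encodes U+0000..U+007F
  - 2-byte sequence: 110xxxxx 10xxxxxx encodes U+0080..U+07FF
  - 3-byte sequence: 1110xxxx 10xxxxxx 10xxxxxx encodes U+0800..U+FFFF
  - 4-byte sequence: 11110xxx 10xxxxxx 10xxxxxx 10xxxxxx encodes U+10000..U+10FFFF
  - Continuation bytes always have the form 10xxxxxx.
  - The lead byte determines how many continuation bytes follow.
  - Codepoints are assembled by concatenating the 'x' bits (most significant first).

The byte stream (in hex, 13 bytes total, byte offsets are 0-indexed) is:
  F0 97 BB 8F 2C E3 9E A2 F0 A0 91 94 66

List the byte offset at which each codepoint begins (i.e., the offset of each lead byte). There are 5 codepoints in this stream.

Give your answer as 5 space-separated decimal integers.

Answer: 0 4 5 8 12

Derivation:
Byte[0]=F0: 4-byte lead, need 3 cont bytes. acc=0x0
Byte[1]=97: continuation. acc=(acc<<6)|0x17=0x17
Byte[2]=BB: continuation. acc=(acc<<6)|0x3B=0x5FB
Byte[3]=8F: continuation. acc=(acc<<6)|0x0F=0x17ECF
Completed: cp=U+17ECF (starts at byte 0)
Byte[4]=2C: 1-byte ASCII. cp=U+002C
Byte[5]=E3: 3-byte lead, need 2 cont bytes. acc=0x3
Byte[6]=9E: continuation. acc=(acc<<6)|0x1E=0xDE
Byte[7]=A2: continuation. acc=(acc<<6)|0x22=0x37A2
Completed: cp=U+37A2 (starts at byte 5)
Byte[8]=F0: 4-byte lead, need 3 cont bytes. acc=0x0
Byte[9]=A0: continuation. acc=(acc<<6)|0x20=0x20
Byte[10]=91: continuation. acc=(acc<<6)|0x11=0x811
Byte[11]=94: continuation. acc=(acc<<6)|0x14=0x20454
Completed: cp=U+20454 (starts at byte 8)
Byte[12]=66: 1-byte ASCII. cp=U+0066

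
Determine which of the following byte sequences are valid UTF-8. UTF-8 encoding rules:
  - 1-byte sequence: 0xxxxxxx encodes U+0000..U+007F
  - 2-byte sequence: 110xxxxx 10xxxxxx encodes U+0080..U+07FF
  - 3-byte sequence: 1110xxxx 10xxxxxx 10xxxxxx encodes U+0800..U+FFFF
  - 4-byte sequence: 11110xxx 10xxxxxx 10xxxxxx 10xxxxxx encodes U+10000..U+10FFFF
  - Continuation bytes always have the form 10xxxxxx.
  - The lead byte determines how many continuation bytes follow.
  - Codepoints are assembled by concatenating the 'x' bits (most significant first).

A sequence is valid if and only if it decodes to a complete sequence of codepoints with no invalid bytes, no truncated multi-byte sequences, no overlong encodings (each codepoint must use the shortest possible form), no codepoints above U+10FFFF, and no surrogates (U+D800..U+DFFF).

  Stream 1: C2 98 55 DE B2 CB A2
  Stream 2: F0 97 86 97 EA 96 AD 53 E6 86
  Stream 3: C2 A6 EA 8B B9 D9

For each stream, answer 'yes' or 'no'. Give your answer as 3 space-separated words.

Answer: yes no no

Derivation:
Stream 1: decodes cleanly. VALID
Stream 2: error at byte offset 10. INVALID
Stream 3: error at byte offset 6. INVALID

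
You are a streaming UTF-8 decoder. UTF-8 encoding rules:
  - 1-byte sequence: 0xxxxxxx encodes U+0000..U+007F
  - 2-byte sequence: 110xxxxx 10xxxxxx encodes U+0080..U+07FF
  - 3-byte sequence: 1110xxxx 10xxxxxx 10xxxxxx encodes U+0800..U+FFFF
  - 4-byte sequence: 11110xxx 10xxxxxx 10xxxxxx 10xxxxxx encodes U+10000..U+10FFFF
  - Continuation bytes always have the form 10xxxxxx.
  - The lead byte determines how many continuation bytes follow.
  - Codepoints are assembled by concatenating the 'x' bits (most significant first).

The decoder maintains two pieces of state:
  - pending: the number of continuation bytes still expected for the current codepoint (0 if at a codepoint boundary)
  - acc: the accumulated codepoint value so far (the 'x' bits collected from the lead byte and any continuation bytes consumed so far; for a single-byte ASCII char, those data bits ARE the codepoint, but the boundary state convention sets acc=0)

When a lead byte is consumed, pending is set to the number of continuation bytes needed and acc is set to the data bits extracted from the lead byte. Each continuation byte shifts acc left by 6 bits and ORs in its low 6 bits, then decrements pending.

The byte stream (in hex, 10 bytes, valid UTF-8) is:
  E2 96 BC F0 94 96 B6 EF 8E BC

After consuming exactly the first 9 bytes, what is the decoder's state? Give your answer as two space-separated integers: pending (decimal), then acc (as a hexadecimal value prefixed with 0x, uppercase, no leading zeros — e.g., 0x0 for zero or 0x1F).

Answer: 1 0x3CE

Derivation:
Byte[0]=E2: 3-byte lead. pending=2, acc=0x2
Byte[1]=96: continuation. acc=(acc<<6)|0x16=0x96, pending=1
Byte[2]=BC: continuation. acc=(acc<<6)|0x3C=0x25BC, pending=0
Byte[3]=F0: 4-byte lead. pending=3, acc=0x0
Byte[4]=94: continuation. acc=(acc<<6)|0x14=0x14, pending=2
Byte[5]=96: continuation. acc=(acc<<6)|0x16=0x516, pending=1
Byte[6]=B6: continuation. acc=(acc<<6)|0x36=0x145B6, pending=0
Byte[7]=EF: 3-byte lead. pending=2, acc=0xF
Byte[8]=8E: continuation. acc=(acc<<6)|0x0E=0x3CE, pending=1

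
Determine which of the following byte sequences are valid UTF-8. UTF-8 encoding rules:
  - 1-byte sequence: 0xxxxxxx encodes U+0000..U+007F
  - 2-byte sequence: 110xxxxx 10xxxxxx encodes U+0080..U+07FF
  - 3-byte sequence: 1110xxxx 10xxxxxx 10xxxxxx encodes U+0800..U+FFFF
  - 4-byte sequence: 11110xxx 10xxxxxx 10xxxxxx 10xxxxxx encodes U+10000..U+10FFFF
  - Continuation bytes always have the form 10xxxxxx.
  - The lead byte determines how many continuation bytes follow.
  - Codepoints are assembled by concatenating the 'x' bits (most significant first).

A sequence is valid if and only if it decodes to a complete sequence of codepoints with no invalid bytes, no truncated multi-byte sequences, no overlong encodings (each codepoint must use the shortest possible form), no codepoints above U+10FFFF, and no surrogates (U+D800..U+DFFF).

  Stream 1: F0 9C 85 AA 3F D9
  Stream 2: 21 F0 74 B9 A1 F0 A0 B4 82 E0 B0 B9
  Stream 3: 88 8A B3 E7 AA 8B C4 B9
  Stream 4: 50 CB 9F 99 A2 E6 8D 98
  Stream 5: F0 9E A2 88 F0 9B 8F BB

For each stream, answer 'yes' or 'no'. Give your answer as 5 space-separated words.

Stream 1: error at byte offset 6. INVALID
Stream 2: error at byte offset 2. INVALID
Stream 3: error at byte offset 0. INVALID
Stream 4: error at byte offset 3. INVALID
Stream 5: decodes cleanly. VALID

Answer: no no no no yes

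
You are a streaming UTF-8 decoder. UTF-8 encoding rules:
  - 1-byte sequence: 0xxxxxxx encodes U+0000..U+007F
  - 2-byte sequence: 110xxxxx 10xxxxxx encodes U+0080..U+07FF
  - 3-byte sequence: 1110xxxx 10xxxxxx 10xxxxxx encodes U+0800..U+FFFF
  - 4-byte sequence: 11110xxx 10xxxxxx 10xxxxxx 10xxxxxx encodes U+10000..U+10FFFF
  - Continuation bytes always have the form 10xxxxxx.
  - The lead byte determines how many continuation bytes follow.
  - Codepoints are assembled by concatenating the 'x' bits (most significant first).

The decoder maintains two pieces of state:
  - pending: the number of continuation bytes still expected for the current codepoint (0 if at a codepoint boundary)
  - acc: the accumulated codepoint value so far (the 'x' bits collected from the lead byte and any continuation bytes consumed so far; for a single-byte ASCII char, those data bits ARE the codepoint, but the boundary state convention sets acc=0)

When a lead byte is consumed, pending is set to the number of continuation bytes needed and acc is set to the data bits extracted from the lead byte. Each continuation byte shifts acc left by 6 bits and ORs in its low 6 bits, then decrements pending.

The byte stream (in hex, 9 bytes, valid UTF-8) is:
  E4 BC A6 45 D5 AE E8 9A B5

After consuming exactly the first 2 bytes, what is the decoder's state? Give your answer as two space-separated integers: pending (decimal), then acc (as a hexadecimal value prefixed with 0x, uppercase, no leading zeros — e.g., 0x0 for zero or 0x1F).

Answer: 1 0x13C

Derivation:
Byte[0]=E4: 3-byte lead. pending=2, acc=0x4
Byte[1]=BC: continuation. acc=(acc<<6)|0x3C=0x13C, pending=1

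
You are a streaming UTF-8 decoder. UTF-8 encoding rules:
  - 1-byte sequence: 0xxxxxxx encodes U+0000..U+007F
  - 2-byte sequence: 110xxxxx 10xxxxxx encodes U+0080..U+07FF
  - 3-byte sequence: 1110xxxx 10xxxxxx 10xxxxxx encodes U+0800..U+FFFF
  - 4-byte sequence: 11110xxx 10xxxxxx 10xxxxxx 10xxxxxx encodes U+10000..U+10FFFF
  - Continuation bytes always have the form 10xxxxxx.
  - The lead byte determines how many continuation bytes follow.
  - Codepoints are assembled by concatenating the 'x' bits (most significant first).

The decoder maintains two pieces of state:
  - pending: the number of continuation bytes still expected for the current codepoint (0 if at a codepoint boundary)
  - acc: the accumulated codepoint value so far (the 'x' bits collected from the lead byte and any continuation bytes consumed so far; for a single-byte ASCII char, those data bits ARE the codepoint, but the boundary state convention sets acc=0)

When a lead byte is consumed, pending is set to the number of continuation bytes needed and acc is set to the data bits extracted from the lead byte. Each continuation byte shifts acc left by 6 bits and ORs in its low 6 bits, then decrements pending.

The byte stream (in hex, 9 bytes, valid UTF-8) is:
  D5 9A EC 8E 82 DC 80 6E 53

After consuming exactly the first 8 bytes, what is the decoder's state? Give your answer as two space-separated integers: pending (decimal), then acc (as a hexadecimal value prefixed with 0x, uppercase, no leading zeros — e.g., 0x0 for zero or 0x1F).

Byte[0]=D5: 2-byte lead. pending=1, acc=0x15
Byte[1]=9A: continuation. acc=(acc<<6)|0x1A=0x55A, pending=0
Byte[2]=EC: 3-byte lead. pending=2, acc=0xC
Byte[3]=8E: continuation. acc=(acc<<6)|0x0E=0x30E, pending=1
Byte[4]=82: continuation. acc=(acc<<6)|0x02=0xC382, pending=0
Byte[5]=DC: 2-byte lead. pending=1, acc=0x1C
Byte[6]=80: continuation. acc=(acc<<6)|0x00=0x700, pending=0
Byte[7]=6E: 1-byte. pending=0, acc=0x0

Answer: 0 0x0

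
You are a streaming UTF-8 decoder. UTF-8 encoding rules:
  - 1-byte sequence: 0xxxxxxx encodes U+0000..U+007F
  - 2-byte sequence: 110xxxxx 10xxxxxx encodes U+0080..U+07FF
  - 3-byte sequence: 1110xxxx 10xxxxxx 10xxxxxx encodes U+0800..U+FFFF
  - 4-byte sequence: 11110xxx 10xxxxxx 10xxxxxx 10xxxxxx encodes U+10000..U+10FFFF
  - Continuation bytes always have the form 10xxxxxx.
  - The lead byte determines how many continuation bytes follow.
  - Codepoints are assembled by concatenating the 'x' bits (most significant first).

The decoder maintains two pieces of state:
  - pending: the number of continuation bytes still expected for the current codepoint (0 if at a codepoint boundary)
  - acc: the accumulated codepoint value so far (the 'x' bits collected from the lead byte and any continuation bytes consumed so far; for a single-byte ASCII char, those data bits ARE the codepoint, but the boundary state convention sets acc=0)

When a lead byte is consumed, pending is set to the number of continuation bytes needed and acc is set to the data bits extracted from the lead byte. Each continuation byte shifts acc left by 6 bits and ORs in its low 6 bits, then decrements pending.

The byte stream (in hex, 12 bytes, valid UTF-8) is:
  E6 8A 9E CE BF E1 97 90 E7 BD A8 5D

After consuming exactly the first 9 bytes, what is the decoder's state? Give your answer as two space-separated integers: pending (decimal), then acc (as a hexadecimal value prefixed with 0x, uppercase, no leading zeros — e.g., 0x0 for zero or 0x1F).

Byte[0]=E6: 3-byte lead. pending=2, acc=0x6
Byte[1]=8A: continuation. acc=(acc<<6)|0x0A=0x18A, pending=1
Byte[2]=9E: continuation. acc=(acc<<6)|0x1E=0x629E, pending=0
Byte[3]=CE: 2-byte lead. pending=1, acc=0xE
Byte[4]=BF: continuation. acc=(acc<<6)|0x3F=0x3BF, pending=0
Byte[5]=E1: 3-byte lead. pending=2, acc=0x1
Byte[6]=97: continuation. acc=(acc<<6)|0x17=0x57, pending=1
Byte[7]=90: continuation. acc=(acc<<6)|0x10=0x15D0, pending=0
Byte[8]=E7: 3-byte lead. pending=2, acc=0x7

Answer: 2 0x7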